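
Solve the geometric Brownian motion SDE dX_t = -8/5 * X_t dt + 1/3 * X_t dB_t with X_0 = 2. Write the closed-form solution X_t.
X_t = 2 * exp((-149/90) * t + (1/3) * B_t)

For GBM dX = mu X dt + sigma X dB with X_0 = x_0, apply Itô to Y = log X: dY = (mu - sigma^2/2) dt + sigma dB, so Y_t = log(x_0) + (mu - sigma^2/2) t + sigma B_t and hence X_t = x_0 * exp((mu - sigma^2/2) t + sigma B_t).
With mu = -8/5, sigma = 1/3, x_0 = 2, this gives:
  X_t = 2 * exp((-149/90) * t + (1/3) * B_t).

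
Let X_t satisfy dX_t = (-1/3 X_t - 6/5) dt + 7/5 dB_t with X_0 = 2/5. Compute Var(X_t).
Var(X_t) = 147/50 - 147*exp(-2*t/3)/50

The variance V(t) = Var(X_t) satisfies V'(t) = 2 a V(t) + c^2 with V(0) = 0 (drift coefficient is linear in X, diffusion is constant). With a = -1/3, c = 7/5, the solution is
  V(t) = (c^2 / (2 a)) * (exp(2 a t) - 1)
       = ((7/5)^2 / (2*(-1/3))) * (exp((-2/3) t) - 1)
       = 147/50 - 147*exp(-2*t/3)/50.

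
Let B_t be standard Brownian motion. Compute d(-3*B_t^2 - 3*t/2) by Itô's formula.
d(-3*B_t^2 - 3*t/2) = (-9/2) dt + (-6*B_t) dB_t

Itô's formula for f(t, x): d f(t, B_t) = (f_t + (1/2) f_xx) dt + f_x dB_t. Compute partials of f(t, x) = -3*t/2 - 3*x^2:
  f_t(t,x)  = -3/2
  f_x(t,x)  = -6*x
  f_xx(t,x) = -6
Assemble drift = f_t + (1/2) f_xx = -9/2 and diffusion = f_x = -6*x. Substituting x = B_t:
  d(-3*B_t^2 - 3*t/2) = (-9/2) dt + (-6*B_t) dB_t.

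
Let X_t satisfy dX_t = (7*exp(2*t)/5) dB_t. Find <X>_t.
<X>_t = 49*exp(4*t)/100 - 49/100

For an Itô process dX_t = a(t) dt + b(t) dB_t, the quadratic variation is <X>_t = int_0^t b(s)^2 ds (the drift term does not contribute). Here b(s) = 7*exp(2*s)/5, so
  b(s)^2 = 49*exp(4*s)/25.
Integrating from 0 to t:
  <X>_t = int_0^t (49*exp(4*s)/25) ds = 49*exp(4*t)/100 - 49/100.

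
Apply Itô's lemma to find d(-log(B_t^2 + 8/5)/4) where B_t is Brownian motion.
d(-log(B_t^2 + 8/5)/4) = (5*(5*B_t^2 - 8)/(4*(5*B_t^2 + 8)^2)) dt + (-5*B_t/(10*B_t^2 + 16)) dB_t

Itô's formula for f(B_t) gives d f(B_t) = f'(B_t) dB_t + (1/2) f''(B_t) dt. Compute derivatives of f(x) = -log(x^2 + 8/5)/4:
  f'(x)  = -5*x/(10*x^2 + 16)
  f''(x) = 5*(5*x^2 - 8)/(2*(5*x^2 + 8)^2)
Substitute x = B_t and multiply the f'' term by 1/2:
  drift     = (1/2) * (5*(5*x^2 - 8)/(2*(5*x^2 + 8)^2)) evaluated at B_t = 5*(5*B_t^2 - 8)/(4*(5*B_t^2 + 8)^2)
  diffusion = (-5*x/(10*x^2 + 16)) evaluated at B_t = -5*B_t/(10*B_t^2 + 16)
Therefore d(-log(B_t^2 + 8/5)/4) = (5*(5*B_t^2 - 8)/(4*(5*B_t^2 + 8)^2)) dt + (-5*B_t/(10*B_t^2 + 16)) dB_t.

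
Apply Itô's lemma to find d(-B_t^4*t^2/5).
d(-B_t^4*t^2/5) = (2*B_t^2*t*(-B_t^2 - 3*t)/5) dt + (-4*B_t^3*t^2/5) dB_t

Itô's formula for f(t, x): d f(t, B_t) = (f_t + (1/2) f_xx) dt + f_x dB_t. Compute partials of f(t, x) = -t^2*x^4/5:
  f_t(t,x)  = -2*t*x^4/5
  f_x(t,x)  = -4*t^2*x^3/5
  f_xx(t,x) = -12*t^2*x^2/5
Assemble drift = f_t + (1/2) f_xx = 2*t*x^2*(-3*t - x^2)/5 and diffusion = f_x = -4*t^2*x^3/5. Substituting x = B_t:
  d(-B_t^4*t^2/5) = (2*B_t^2*t*(-B_t^2 - 3*t)/5) dt + (-4*B_t^3*t^2/5) dB_t.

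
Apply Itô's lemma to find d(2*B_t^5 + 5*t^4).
d(2*B_t^5 + 5*t^4) = (20*B_t^3 + 20*t^3) dt + (10*B_t^4) dB_t

Itô's formula for f(t, x): d f(t, B_t) = (f_t + (1/2) f_xx) dt + f_x dB_t. Compute partials of f(t, x) = 5*t^4 + 2*x^5:
  f_t(t,x)  = 20*t^3
  f_x(t,x)  = 10*x^4
  f_xx(t,x) = 40*x^3
Assemble drift = f_t + (1/2) f_xx = 20*t^3 + 20*x^3 and diffusion = f_x = 10*x^4. Substituting x = B_t:
  d(2*B_t^5 + 5*t^4) = (20*B_t^3 + 20*t^3) dt + (10*B_t^4) dB_t.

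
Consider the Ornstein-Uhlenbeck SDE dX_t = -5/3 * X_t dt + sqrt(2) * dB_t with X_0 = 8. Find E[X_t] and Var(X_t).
E[X_t] = 8*exp(-5*t/3); Var(X_t) = 3/5 - 3*exp(-10*t/3)/5

The OU SDE dX = -theta X dt + sigma dB admits the integrating factor exp(theta t): d(exp(theta t) X_t) = sigma exp(theta t) dB_t. Integrating from 0 to t:
  X_t = x_0 * exp(-theta t) + sigma * int_0^t exp(-theta (t-s)) dB_s.
The Itô integral has mean 0 and (by the Itô isometry) variance sigma^2 * int_0^t exp(-2 theta (t - s)) ds = sigma^2 * (1 - exp(-2 theta t)) / (2 theta).
With theta = 5/3, sigma = sqrt(2), x_0 = 8:
  E[X_t] = 8 * exp(-5/3 t) = 8*exp(-5*t/3)
  Var(X_t) = (sqrt(2))^2 * (1 - exp(-2*5/3 t)) / (2 * 5/3) = 3/5 - 3*exp(-10*t/3)/5.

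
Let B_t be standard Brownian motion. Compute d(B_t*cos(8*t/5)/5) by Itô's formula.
d(B_t*cos(8*t/5)/5) = (-8*B_t*sin(8*t/5)/25) dt + (cos(8*t/5)/5) dB_t

Itô's formula for f(t, x): d f(t, B_t) = (f_t + (1/2) f_xx) dt + f_x dB_t. Compute partials of f(t, x) = x*cos(8*t/5)/5:
  f_t(t,x)  = -8*x*sin(8*t/5)/25
  f_x(t,x)  = cos(8*t/5)/5
  f_xx(t,x) = 0
Assemble drift = f_t + (1/2) f_xx = -8*x*sin(8*t/5)/25 and diffusion = f_x = cos(8*t/5)/5. Substituting x = B_t:
  d(B_t*cos(8*t/5)/5) = (-8*B_t*sin(8*t/5)/25) dt + (cos(8*t/5)/5) dB_t.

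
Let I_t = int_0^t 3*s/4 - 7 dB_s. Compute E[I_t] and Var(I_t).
E[I_t] = 0; Var(I_t) = t*(3*t^2 - 84*t + 784)/16

The Itô integral of a deterministic integrand f(s) has mean 0 because each increment f(s) * (B_{s+ds} - B_s) has mean 0. By the Itô isometry:
  Var( int_0^t f(s) dB_s ) = E[ (int_0^t f(s) dB_s)^2 ] = int_0^t f(s)^2 ds.
Here f(s) = 3*s/4 - 7, so f(s)^2 = (3*s - 28)^2/16. Integrate:
  int_0^t ((3*s - 28)^2/16) ds = t*(3*t^2 - 84*t + 784)/16.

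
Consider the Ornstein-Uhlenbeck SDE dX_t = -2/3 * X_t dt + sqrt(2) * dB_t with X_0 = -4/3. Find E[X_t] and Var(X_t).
E[X_t] = -4*exp(-2*t/3)/3; Var(X_t) = 3/2 - 3*exp(-4*t/3)/2

The OU SDE dX = -theta X dt + sigma dB admits the integrating factor exp(theta t): d(exp(theta t) X_t) = sigma exp(theta t) dB_t. Integrating from 0 to t:
  X_t = x_0 * exp(-theta t) + sigma * int_0^t exp(-theta (t-s)) dB_s.
The Itô integral has mean 0 and (by the Itô isometry) variance sigma^2 * int_0^t exp(-2 theta (t - s)) ds = sigma^2 * (1 - exp(-2 theta t)) / (2 theta).
With theta = 2/3, sigma = sqrt(2), x_0 = -4/3:
  E[X_t] = -4/3 * exp(-2/3 t) = -4*exp(-2*t/3)/3
  Var(X_t) = (sqrt(2))^2 * (1 - exp(-2*2/3 t)) / (2 * 2/3) = 3/2 - 3*exp(-4*t/3)/2.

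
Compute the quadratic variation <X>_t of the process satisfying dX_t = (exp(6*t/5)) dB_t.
<X>_t = 5*exp(12*t/5)/12 - 5/12

For an Itô process dX_t = a(t) dt + b(t) dB_t, the quadratic variation is <X>_t = int_0^t b(s)^2 ds (the drift term does not contribute). Here b(s) = exp(6*s/5), so
  b(s)^2 = exp(12*s/5).
Integrating from 0 to t:
  <X>_t = int_0^t (exp(12*s/5)) ds = 5*exp(12*t/5)/12 - 5/12.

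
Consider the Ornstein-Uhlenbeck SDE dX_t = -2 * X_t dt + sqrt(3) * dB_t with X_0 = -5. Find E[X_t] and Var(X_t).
E[X_t] = -5*exp(-2*t); Var(X_t) = 3/4 - 3*exp(-4*t)/4

The OU SDE dX = -theta X dt + sigma dB admits the integrating factor exp(theta t): d(exp(theta t) X_t) = sigma exp(theta t) dB_t. Integrating from 0 to t:
  X_t = x_0 * exp(-theta t) + sigma * int_0^t exp(-theta (t-s)) dB_s.
The Itô integral has mean 0 and (by the Itô isometry) variance sigma^2 * int_0^t exp(-2 theta (t - s)) ds = sigma^2 * (1 - exp(-2 theta t)) / (2 theta).
With theta = 2, sigma = sqrt(3), x_0 = -5:
  E[X_t] = -5 * exp(-2 t) = -5*exp(-2*t)
  Var(X_t) = (sqrt(3))^2 * (1 - exp(-2*2 t)) / (2 * 2) = 3/4 - 3*exp(-4*t)/4.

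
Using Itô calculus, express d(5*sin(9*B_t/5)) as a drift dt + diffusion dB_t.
d(5*sin(9*B_t/5)) = (-81*sin(9*B_t/5)/10) dt + (9*cos(9*B_t/5)) dB_t

Itô's formula for f(B_t) gives d f(B_t) = f'(B_t) dB_t + (1/2) f''(B_t) dt. Compute derivatives of f(x) = 5*sin(9*x/5):
  f'(x)  = 9*cos(9*x/5)
  f''(x) = -81*sin(9*x/5)/5
Substitute x = B_t and multiply the f'' term by 1/2:
  drift     = (1/2) * (-81*sin(9*x/5)/5) evaluated at B_t = -81*sin(9*B_t/5)/10
  diffusion = (9*cos(9*x/5)) evaluated at B_t = 9*cos(9*B_t/5)
Therefore d(5*sin(9*B_t/5)) = (-81*sin(9*B_t/5)/10) dt + (9*cos(9*B_t/5)) dB_t.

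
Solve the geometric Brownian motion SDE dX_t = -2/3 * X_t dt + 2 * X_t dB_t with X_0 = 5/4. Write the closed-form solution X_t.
X_t = 5/4 * exp((-8/3) * t + (2) * B_t)

For GBM dX = mu X dt + sigma X dB with X_0 = x_0, apply Itô to Y = log X: dY = (mu - sigma^2/2) dt + sigma dB, so Y_t = log(x_0) + (mu - sigma^2/2) t + sigma B_t and hence X_t = x_0 * exp((mu - sigma^2/2) t + sigma B_t).
With mu = -2/3, sigma = 2, x_0 = 5/4, this gives:
  X_t = 5/4 * exp((-8/3) * t + (2) * B_t).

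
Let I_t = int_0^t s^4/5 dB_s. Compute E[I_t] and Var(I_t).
E[I_t] = 0; Var(I_t) = t^9/225

The Itô integral of a deterministic integrand f(s) has mean 0 because each increment f(s) * (B_{s+ds} - B_s) has mean 0. By the Itô isometry:
  Var( int_0^t f(s) dB_s ) = E[ (int_0^t f(s) dB_s)^2 ] = int_0^t f(s)^2 ds.
Here f(s) = s^4/5, so f(s)^2 = s^8/25. Integrate:
  int_0^t (s^8/25) ds = t^9/225.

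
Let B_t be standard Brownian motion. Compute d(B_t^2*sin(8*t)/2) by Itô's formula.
d(B_t^2*sin(8*t)/2) = (4*B_t^2*cos(8*t) + sin(8*t)/2) dt + (B_t*sin(8*t)) dB_t

Itô's formula for f(t, x): d f(t, B_t) = (f_t + (1/2) f_xx) dt + f_x dB_t. Compute partials of f(t, x) = x^2*sin(8*t)/2:
  f_t(t,x)  = 4*x^2*cos(8*t)
  f_x(t,x)  = x*sin(8*t)
  f_xx(t,x) = sin(8*t)
Assemble drift = f_t + (1/2) f_xx = 4*x^2*cos(8*t) + sin(8*t)/2 and diffusion = f_x = x*sin(8*t). Substituting x = B_t:
  d(B_t^2*sin(8*t)/2) = (4*B_t^2*cos(8*t) + sin(8*t)/2) dt + (B_t*sin(8*t)) dB_t.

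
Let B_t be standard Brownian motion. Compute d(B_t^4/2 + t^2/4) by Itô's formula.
d(B_t^4/2 + t^2/4) = (3*B_t^2 + t/2) dt + (2*B_t^3) dB_t

Itô's formula for f(t, x): d f(t, B_t) = (f_t + (1/2) f_xx) dt + f_x dB_t. Compute partials of f(t, x) = t^2/4 + x^4/2:
  f_t(t,x)  = t/2
  f_x(t,x)  = 2*x^3
  f_xx(t,x) = 6*x^2
Assemble drift = f_t + (1/2) f_xx = t/2 + 3*x^2 and diffusion = f_x = 2*x^3. Substituting x = B_t:
  d(B_t^4/2 + t^2/4) = (3*B_t^2 + t/2) dt + (2*B_t^3) dB_t.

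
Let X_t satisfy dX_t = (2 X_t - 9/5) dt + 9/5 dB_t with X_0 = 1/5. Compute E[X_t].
E[X_t] = 9/10 - 7*exp(2*t)/10

Taking expectations and using E[dB_t] = 0, the mean m(t) = E[X_t] satisfies the ODE m'(t) = a m(t) + b with m(0) = x_0. With a = 2, b = -9/5, x_0 = 1/5, the solution is
  m(t) = x_0 * exp(a t) + (b/a) * (exp(a t) - 1)
       = (1/5) * exp(2 t) + ((-9/5)/2) * (exp(2 t) - 1)
       = 9/10 - 7*exp(2*t)/10.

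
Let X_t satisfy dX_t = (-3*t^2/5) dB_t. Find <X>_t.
<X>_t = 9*t^5/125

For an Itô process dX_t = a(t) dt + b(t) dB_t, the quadratic variation is <X>_t = int_0^t b(s)^2 ds (the drift term does not contribute). Here b(s) = -3*s^2/5, so
  b(s)^2 = 9*s^4/25.
Integrating from 0 to t:
  <X>_t = int_0^t (9*s^4/25) ds = 9*t^5/125.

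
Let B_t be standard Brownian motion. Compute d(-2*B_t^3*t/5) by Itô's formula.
d(-2*B_t^3*t/5) = (2*B_t*(-B_t^2 - 3*t)/5) dt + (-6*B_t^2*t/5) dB_t

Itô's formula for f(t, x): d f(t, B_t) = (f_t + (1/2) f_xx) dt + f_x dB_t. Compute partials of f(t, x) = -2*t*x^3/5:
  f_t(t,x)  = -2*x^3/5
  f_x(t,x)  = -6*t*x^2/5
  f_xx(t,x) = -12*t*x/5
Assemble drift = f_t + (1/2) f_xx = 2*x*(-3*t - x^2)/5 and diffusion = f_x = -6*t*x^2/5. Substituting x = B_t:
  d(-2*B_t^3*t/5) = (2*B_t*(-B_t^2 - 3*t)/5) dt + (-6*B_t^2*t/5) dB_t.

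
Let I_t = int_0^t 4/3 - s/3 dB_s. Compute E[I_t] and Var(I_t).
E[I_t] = 0; Var(I_t) = t*(t^2 - 12*t + 48)/27

The Itô integral of a deterministic integrand f(s) has mean 0 because each increment f(s) * (B_{s+ds} - B_s) has mean 0. By the Itô isometry:
  Var( int_0^t f(s) dB_s ) = E[ (int_0^t f(s) dB_s)^2 ] = int_0^t f(s)^2 ds.
Here f(s) = 4/3 - s/3, so f(s)^2 = (s - 4)^2/9. Integrate:
  int_0^t ((s - 4)^2/9) ds = t*(t^2 - 12*t + 48)/27.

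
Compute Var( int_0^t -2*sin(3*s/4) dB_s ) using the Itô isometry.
Var = 2*t - 4*sin(3*t/2)/3

The Itô integral of a deterministic integrand f(s) has mean 0 because each increment f(s) * (B_{s+ds} - B_s) has mean 0. By the Itô isometry:
  Var( int_0^t f(s) dB_s ) = E[ (int_0^t f(s) dB_s)^2 ] = int_0^t f(s)^2 ds.
Here f(s) = -2*sin(3*s/4), so f(s)^2 = 4*sin(3*s/4)^2. Integrate:
  int_0^t (4*sin(3*s/4)^2) ds = 2*t - 4*sin(3*t/2)/3.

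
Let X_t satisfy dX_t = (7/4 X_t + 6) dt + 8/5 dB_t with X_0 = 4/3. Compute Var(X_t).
Var(X_t) = 128*exp(7*t/2)/175 - 128/175

The variance V(t) = Var(X_t) satisfies V'(t) = 2 a V(t) + c^2 with V(0) = 0 (drift coefficient is linear in X, diffusion is constant). With a = 7/4, c = 8/5, the solution is
  V(t) = (c^2 / (2 a)) * (exp(2 a t) - 1)
       = ((8/5)^2 / (2*(7/4))) * (exp((7/2) t) - 1)
       = 128*exp(7*t/2)/175 - 128/175.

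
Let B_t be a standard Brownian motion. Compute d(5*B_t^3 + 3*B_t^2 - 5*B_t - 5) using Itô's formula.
d(5*B_t^3 + 3*B_t^2 - 5*B_t - 5) = (15*B_t + 3) dt + (15*B_t^2 + 6*B_t - 5) dB_t

Itô's formula for f(B_t) gives d f(B_t) = f'(B_t) dB_t + (1/2) f''(B_t) dt. Compute derivatives of f(x) = 5*x^3 + 3*x^2 - 5*x - 5:
  f'(x)  = 15*x^2 + 6*x - 5
  f''(x) = 30*x + 6
Substitute x = B_t and multiply the f'' term by 1/2:
  drift     = (1/2) * (30*x + 6) evaluated at B_t = 15*B_t + 3
  diffusion = (15*x^2 + 6*x - 5) evaluated at B_t = 15*B_t^2 + 6*B_t - 5
Therefore d(5*B_t^3 + 3*B_t^2 - 5*B_t - 5) = (15*B_t + 3) dt + (15*B_t^2 + 6*B_t - 5) dB_t.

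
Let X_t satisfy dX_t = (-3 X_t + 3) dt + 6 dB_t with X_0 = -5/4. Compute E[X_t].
E[X_t] = 1 - 9*exp(-3*t)/4

Taking expectations and using E[dB_t] = 0, the mean m(t) = E[X_t] satisfies the ODE m'(t) = a m(t) + b with m(0) = x_0. With a = -3, b = 3, x_0 = -5/4, the solution is
  m(t) = x_0 * exp(a t) + (b/a) * (exp(a t) - 1)
       = (-5/4) * exp((-3) t) + (3/(-3)) * (exp((-3) t) - 1)
       = 1 - 9*exp(-3*t)/4.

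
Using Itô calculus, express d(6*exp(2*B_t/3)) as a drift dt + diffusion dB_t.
d(6*exp(2*B_t/3)) = (4*exp(2*B_t/3)/3) dt + (4*exp(2*B_t/3)) dB_t

Itô's formula for f(B_t) gives d f(B_t) = f'(B_t) dB_t + (1/2) f''(B_t) dt. Compute derivatives of f(x) = 6*exp(2*x/3):
  f'(x)  = 4*exp(2*x/3)
  f''(x) = 8*exp(2*x/3)/3
Substitute x = B_t and multiply the f'' term by 1/2:
  drift     = (1/2) * (8*exp(2*x/3)/3) evaluated at B_t = 4*exp(2*B_t/3)/3
  diffusion = (4*exp(2*x/3)) evaluated at B_t = 4*exp(2*B_t/3)
Therefore d(6*exp(2*B_t/3)) = (4*exp(2*B_t/3)/3) dt + (4*exp(2*B_t/3)) dB_t.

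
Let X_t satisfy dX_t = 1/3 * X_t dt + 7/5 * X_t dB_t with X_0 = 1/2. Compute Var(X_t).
Var(X_t) = (exp(49*t/25) - 1)*exp(2*t/3)/4

For GBM dX = mu X dt + sigma X dB with X_0 = x_0, apply Itô to Y = log X: dY = (mu - sigma^2/2) dt + sigma dB, so Y_t = log(x_0) + (mu - sigma^2/2) t + sigma B_t and hence X_t = x_0 * exp((mu - sigma^2/2) t + sigma B_t).
With mu = 1/3, sigma = 7/5, x_0 = 1/2, this gives:
  X_t = 1/2 * exp((-97/150) * t + (7/5) * B_t).
Since sigma*B_t ~ Normal(0, sigma^2 t), E[exp(sigma*B_t)] = exp(sigma^2 t / 2); so E[X_t] = x_0 * exp((mu - sigma^2/2) t) * exp(sigma^2 t / 2) = x_0 * exp(mu t) = exp(t/3)/2.
Var(X_t) = E[X_t^2] - (E[X_t])^2 = x_0^2 * exp(2 mu t) * (exp(sigma^2 t) - 1) = (exp(49*t/25) - 1)*exp(2*t/3)/4.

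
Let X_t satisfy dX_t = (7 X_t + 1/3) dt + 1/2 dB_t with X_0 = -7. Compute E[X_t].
E[X_t] = -146*exp(7*t)/21 - 1/21

Taking expectations and using E[dB_t] = 0, the mean m(t) = E[X_t] satisfies the ODE m'(t) = a m(t) + b with m(0) = x_0. With a = 7, b = 1/3, x_0 = -7, the solution is
  m(t) = x_0 * exp(a t) + (b/a) * (exp(a t) - 1)
       = (-7) * exp(7 t) + ((1/3)/7) * (exp(7 t) - 1)
       = -146*exp(7*t)/21 - 1/21.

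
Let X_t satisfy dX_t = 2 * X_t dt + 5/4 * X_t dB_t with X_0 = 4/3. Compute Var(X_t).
Var(X_t) = 16*(exp(25*t/16) - 1)*exp(4*t)/9

For GBM dX = mu X dt + sigma X dB with X_0 = x_0, apply Itô to Y = log X: dY = (mu - sigma^2/2) dt + sigma dB, so Y_t = log(x_0) + (mu - sigma^2/2) t + sigma B_t and hence X_t = x_0 * exp((mu - sigma^2/2) t + sigma B_t).
With mu = 2, sigma = 5/4, x_0 = 4/3, this gives:
  X_t = 4/3 * exp((39/32) * t + (5/4) * B_t).
Since sigma*B_t ~ Normal(0, sigma^2 t), E[exp(sigma*B_t)] = exp(sigma^2 t / 2); so E[X_t] = x_0 * exp((mu - sigma^2/2) t) * exp(sigma^2 t / 2) = x_0 * exp(mu t) = 4*exp(2*t)/3.
Var(X_t) = E[X_t^2] - (E[X_t])^2 = x_0^2 * exp(2 mu t) * (exp(sigma^2 t) - 1) = 16*(exp(25*t/16) - 1)*exp(4*t)/9.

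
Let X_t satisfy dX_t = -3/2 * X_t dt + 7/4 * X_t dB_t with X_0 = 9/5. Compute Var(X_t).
Var(X_t) = (81*exp(49*t/16) - 81)*exp(-3*t)/25

For GBM dX = mu X dt + sigma X dB with X_0 = x_0, apply Itô to Y = log X: dY = (mu - sigma^2/2) dt + sigma dB, so Y_t = log(x_0) + (mu - sigma^2/2) t + sigma B_t and hence X_t = x_0 * exp((mu - sigma^2/2) t + sigma B_t).
With mu = -3/2, sigma = 7/4, x_0 = 9/5, this gives:
  X_t = 9/5 * exp((-97/32) * t + (7/4) * B_t).
Since sigma*B_t ~ Normal(0, sigma^2 t), E[exp(sigma*B_t)] = exp(sigma^2 t / 2); so E[X_t] = x_0 * exp((mu - sigma^2/2) t) * exp(sigma^2 t / 2) = x_0 * exp(mu t) = 9*exp(-3*t/2)/5.
Var(X_t) = E[X_t^2] - (E[X_t])^2 = x_0^2 * exp(2 mu t) * (exp(sigma^2 t) - 1) = (81*exp(49*t/16) - 81)*exp(-3*t)/25.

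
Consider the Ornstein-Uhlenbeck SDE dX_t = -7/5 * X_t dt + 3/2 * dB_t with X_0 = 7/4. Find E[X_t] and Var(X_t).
E[X_t] = 7*exp(-7*t/5)/4; Var(X_t) = 45/56 - 45*exp(-14*t/5)/56

The OU SDE dX = -theta X dt + sigma dB admits the integrating factor exp(theta t): d(exp(theta t) X_t) = sigma exp(theta t) dB_t. Integrating from 0 to t:
  X_t = x_0 * exp(-theta t) + sigma * int_0^t exp(-theta (t-s)) dB_s.
The Itô integral has mean 0 and (by the Itô isometry) variance sigma^2 * int_0^t exp(-2 theta (t - s)) ds = sigma^2 * (1 - exp(-2 theta t)) / (2 theta).
With theta = 7/5, sigma = 3/2, x_0 = 7/4:
  E[X_t] = 7/4 * exp(-7/5 t) = 7*exp(-7*t/5)/4
  Var(X_t) = (3/2)^2 * (1 - exp(-2*7/5 t)) / (2 * 7/5) = 45/56 - 45*exp(-14*t/5)/56.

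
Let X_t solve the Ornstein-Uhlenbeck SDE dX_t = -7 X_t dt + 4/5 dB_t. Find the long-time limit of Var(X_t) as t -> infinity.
lim Var(X_t) = 8/175

The OU SDE dX = -theta X dt + sigma dB admits the integrating factor exp(theta t): d(exp(theta t) X_t) = sigma exp(theta t) dB_t. Integrating from 0 to t gives X_t = x_0 * exp(-theta t) + sigma * int_0^t exp(-theta (t-s)) dB_s for any initial x_0. The Itô integral has variance (by the Itô isometry) sigma^2 * int_0^t exp(-2 theta (t - s)) ds = sigma^2 * (1 - exp(-2 theta t)) / (2 theta), independent of x_0.
With theta = 7, sigma = 4/5:
  Var(X_t) = (4/5)^2 * (1 - exp(-2*7 t)) / (2 * 7) = 8/175 - 8*exp(-14*t)/175.
As t -> infinity, exp(-2*7 t) -> 0, so the stationary variance is sigma^2 / (2 theta) = 8/175.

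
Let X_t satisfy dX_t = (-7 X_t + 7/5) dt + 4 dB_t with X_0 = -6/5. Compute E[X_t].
E[X_t] = 1/5 - 7*exp(-7*t)/5

Taking expectations and using E[dB_t] = 0, the mean m(t) = E[X_t] satisfies the ODE m'(t) = a m(t) + b with m(0) = x_0. With a = -7, b = 7/5, x_0 = -6/5, the solution is
  m(t) = x_0 * exp(a t) + (b/a) * (exp(a t) - 1)
       = (-6/5) * exp((-7) t) + ((7/5)/(-7)) * (exp((-7) t) - 1)
       = 1/5 - 7*exp(-7*t)/5.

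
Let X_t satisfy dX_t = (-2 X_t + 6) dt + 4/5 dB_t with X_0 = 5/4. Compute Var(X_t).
Var(X_t) = 4/25 - 4*exp(-4*t)/25

The variance V(t) = Var(X_t) satisfies V'(t) = 2 a V(t) + c^2 with V(0) = 0 (drift coefficient is linear in X, diffusion is constant). With a = -2, c = 4/5, the solution is
  V(t) = (c^2 / (2 a)) * (exp(2 a t) - 1)
       = ((4/5)^2 / (2*(-2))) * (exp((-4) t) - 1)
       = 4/25 - 4*exp(-4*t)/25.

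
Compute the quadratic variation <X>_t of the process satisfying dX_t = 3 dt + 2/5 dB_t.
<X>_t = 4*t/25

For an Itô process dX_t = a(t) dt + b(t) dB_t, the quadratic variation is <X>_t = int_0^t b(s)^2 ds (the drift term does not contribute). Here b(s) = 2/5, so
  b(s)^2 = 4/25.
Integrating from 0 to t:
  <X>_t = int_0^t (4/25) ds = 4*t/25.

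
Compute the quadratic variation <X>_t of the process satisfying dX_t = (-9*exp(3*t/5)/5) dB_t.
<X>_t = 27*exp(6*t/5)/10 - 27/10

For an Itô process dX_t = a(t) dt + b(t) dB_t, the quadratic variation is <X>_t = int_0^t b(s)^2 ds (the drift term does not contribute). Here b(s) = -9*exp(3*s/5)/5, so
  b(s)^2 = 81*exp(6*s/5)/25.
Integrating from 0 to t:
  <X>_t = int_0^t (81*exp(6*s/5)/25) ds = 27*exp(6*t/5)/10 - 27/10.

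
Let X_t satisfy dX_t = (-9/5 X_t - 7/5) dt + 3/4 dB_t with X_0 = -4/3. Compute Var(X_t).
Var(X_t) = 5/32 - 5*exp(-18*t/5)/32

The variance V(t) = Var(X_t) satisfies V'(t) = 2 a V(t) + c^2 with V(0) = 0 (drift coefficient is linear in X, diffusion is constant). With a = -9/5, c = 3/4, the solution is
  V(t) = (c^2 / (2 a)) * (exp(2 a t) - 1)
       = ((3/4)^2 / (2*(-9/5))) * (exp((-18/5) t) - 1)
       = 5/32 - 5*exp(-18*t/5)/32.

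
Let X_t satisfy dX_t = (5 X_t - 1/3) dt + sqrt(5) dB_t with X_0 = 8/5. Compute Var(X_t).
Var(X_t) = exp(10*t)/2 - 1/2

The variance V(t) = Var(X_t) satisfies V'(t) = 2 a V(t) + c^2 with V(0) = 0 (drift coefficient is linear in X, diffusion is constant). With a = 5, c = sqrt(5), the solution is
  V(t) = (c^2 / (2 a)) * (exp(2 a t) - 1)
       = (sqrt(5)^2 / (2*5)) * (exp(10 t) - 1)
       = exp(10*t)/2 - 1/2.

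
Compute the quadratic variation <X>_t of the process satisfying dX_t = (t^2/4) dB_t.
<X>_t = t^5/80

For an Itô process dX_t = a(t) dt + b(t) dB_t, the quadratic variation is <X>_t = int_0^t b(s)^2 ds (the drift term does not contribute). Here b(s) = s^2/4, so
  b(s)^2 = s^4/16.
Integrating from 0 to t:
  <X>_t = int_0^t (s^4/16) ds = t^5/80.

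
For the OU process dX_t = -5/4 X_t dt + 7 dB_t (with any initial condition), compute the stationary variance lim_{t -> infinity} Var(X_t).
lim Var(X_t) = 98/5

The OU SDE dX = -theta X dt + sigma dB admits the integrating factor exp(theta t): d(exp(theta t) X_t) = sigma exp(theta t) dB_t. Integrating from 0 to t gives X_t = x_0 * exp(-theta t) + sigma * int_0^t exp(-theta (t-s)) dB_s for any initial x_0. The Itô integral has variance (by the Itô isometry) sigma^2 * int_0^t exp(-2 theta (t - s)) ds = sigma^2 * (1 - exp(-2 theta t)) / (2 theta), independent of x_0.
With theta = 5/4, sigma = 7:
  Var(X_t) = (7)^2 * (1 - exp(-2*5/4 t)) / (2 * 5/4) = 98/5 - 98*exp(-5*t/2)/5.
As t -> infinity, exp(-2*5/4 t) -> 0, so the stationary variance is sigma^2 / (2 theta) = 98/5.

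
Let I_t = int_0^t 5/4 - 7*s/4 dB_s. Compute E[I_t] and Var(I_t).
E[I_t] = 0; Var(I_t) = t*(49*t^2 - 105*t + 75)/48

The Itô integral of a deterministic integrand f(s) has mean 0 because each increment f(s) * (B_{s+ds} - B_s) has mean 0. By the Itô isometry:
  Var( int_0^t f(s) dB_s ) = E[ (int_0^t f(s) dB_s)^2 ] = int_0^t f(s)^2 ds.
Here f(s) = 5/4 - 7*s/4, so f(s)^2 = (7*s - 5)^2/16. Integrate:
  int_0^t ((7*s - 5)^2/16) ds = t*(49*t^2 - 105*t + 75)/48.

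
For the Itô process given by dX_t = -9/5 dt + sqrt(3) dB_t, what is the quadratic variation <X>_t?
<X>_t = 3*t

For an Itô process dX_t = a(t) dt + b(t) dB_t, the quadratic variation is <X>_t = int_0^t b(s)^2 ds (the drift term does not contribute). Here b(s) = sqrt(3), so
  b(s)^2 = 3.
Integrating from 0 to t:
  <X>_t = int_0^t (3) ds = 3*t.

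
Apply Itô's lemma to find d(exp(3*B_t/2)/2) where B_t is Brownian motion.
d(exp(3*B_t/2)/2) = (9*exp(3*B_t/2)/16) dt + (3*exp(3*B_t/2)/4) dB_t

Itô's formula for f(B_t) gives d f(B_t) = f'(B_t) dB_t + (1/2) f''(B_t) dt. Compute derivatives of f(x) = exp(3*x/2)/2:
  f'(x)  = 3*exp(3*x/2)/4
  f''(x) = 9*exp(3*x/2)/8
Substitute x = B_t and multiply the f'' term by 1/2:
  drift     = (1/2) * (9*exp(3*x/2)/8) evaluated at B_t = 9*exp(3*B_t/2)/16
  diffusion = (3*exp(3*x/2)/4) evaluated at B_t = 3*exp(3*B_t/2)/4
Therefore d(exp(3*B_t/2)/2) = (9*exp(3*B_t/2)/16) dt + (3*exp(3*B_t/2)/4) dB_t.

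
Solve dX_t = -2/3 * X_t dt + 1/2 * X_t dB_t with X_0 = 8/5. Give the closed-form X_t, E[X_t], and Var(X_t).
X_t = 8/5 * exp((-19/24) t + (1/2) B_t); E[X_t] = 8*exp(-2*t/3)/5; Var(X_t) = (64*exp(t/4) - 64)*exp(-4*t/3)/25

For GBM dX = mu X dt + sigma X dB with X_0 = x_0, apply Itô to Y = log X: dY = (mu - sigma^2/2) dt + sigma dB, so Y_t = log(x_0) + (mu - sigma^2/2) t + sigma B_t and hence X_t = x_0 * exp((mu - sigma^2/2) t + sigma B_t).
With mu = -2/3, sigma = 1/2, x_0 = 8/5, this gives:
  X_t = 8/5 * exp((-19/24) * t + (1/2) * B_t).
Since sigma*B_t ~ Normal(0, sigma^2 t), E[exp(sigma*B_t)] = exp(sigma^2 t / 2); so E[X_t] = x_0 * exp((mu - sigma^2/2) t) * exp(sigma^2 t / 2) = x_0 * exp(mu t) = 8*exp(-2*t/3)/5.
Var(X_t) = E[X_t^2] - (E[X_t])^2 = x_0^2 * exp(2 mu t) * (exp(sigma^2 t) - 1) = (64*exp(t/4) - 64)*exp(-4*t/3)/25.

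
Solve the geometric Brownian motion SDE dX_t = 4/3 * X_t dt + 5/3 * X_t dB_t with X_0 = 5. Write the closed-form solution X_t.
X_t = 5 * exp((-1/18) * t + (5/3) * B_t)

For GBM dX = mu X dt + sigma X dB with X_0 = x_0, apply Itô to Y = log X: dY = (mu - sigma^2/2) dt + sigma dB, so Y_t = log(x_0) + (mu - sigma^2/2) t + sigma B_t and hence X_t = x_0 * exp((mu - sigma^2/2) t + sigma B_t).
With mu = 4/3, sigma = 5/3, x_0 = 5, this gives:
  X_t = 5 * exp((-1/18) * t + (5/3) * B_t).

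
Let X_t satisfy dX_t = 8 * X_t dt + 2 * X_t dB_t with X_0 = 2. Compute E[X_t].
E[X_t] = 2*exp(8*t)

For GBM dX = mu X dt + sigma X dB with X_0 = x_0, apply Itô to Y = log X: dY = (mu - sigma^2/2) dt + sigma dB, so Y_t = log(x_0) + (mu - sigma^2/2) t + sigma B_t and hence X_t = x_0 * exp((mu - sigma^2/2) t + sigma B_t).
With mu = 8, sigma = 2, x_0 = 2, this gives:
  X_t = 2 * exp((6) * t + (2) * B_t).
Since sigma*B_t ~ Normal(0, sigma^2 t), E[exp(sigma*B_t)] = exp(sigma^2 t / 2); so E[X_t] = x_0 * exp((mu - sigma^2/2) t) * exp(sigma^2 t / 2) = x_0 * exp(mu t) = 2*exp(8*t).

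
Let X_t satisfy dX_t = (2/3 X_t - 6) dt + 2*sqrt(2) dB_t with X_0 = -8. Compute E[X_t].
E[X_t] = 9 - 17*exp(2*t/3)

Taking expectations and using E[dB_t] = 0, the mean m(t) = E[X_t] satisfies the ODE m'(t) = a m(t) + b with m(0) = x_0. With a = 2/3, b = -6, x_0 = -8, the solution is
  m(t) = x_0 * exp(a t) + (b/a) * (exp(a t) - 1)
       = (-8) * exp((2/3) t) + ((-6)/(2/3)) * (exp((2/3) t) - 1)
       = 9 - 17*exp(2*t/3).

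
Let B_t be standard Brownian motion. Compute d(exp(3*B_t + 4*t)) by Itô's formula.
d(exp(3*B_t + 4*t)) = (17*exp(3*B_t + 4*t)/2) dt + (3*exp(3*B_t + 4*t)) dB_t

Itô's formula for f(t, x): d f(t, B_t) = (f_t + (1/2) f_xx) dt + f_x dB_t. Compute partials of f(t, x) = exp(4*t + 3*x):
  f_t(t,x)  = 4*exp(4*t + 3*x)
  f_x(t,x)  = 3*exp(4*t + 3*x)
  f_xx(t,x) = 9*exp(4*t + 3*x)
Assemble drift = f_t + (1/2) f_xx = 17*exp(4*t + 3*x)/2 and diffusion = f_x = 3*exp(4*t + 3*x). Substituting x = B_t:
  d(exp(3*B_t + 4*t)) = (17*exp(3*B_t + 4*t)/2) dt + (3*exp(3*B_t + 4*t)) dB_t.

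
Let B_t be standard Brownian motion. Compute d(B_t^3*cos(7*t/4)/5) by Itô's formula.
d(B_t^3*cos(7*t/4)/5) = (B_t*(-7*B_t^2*sin(7*t/4) + 12*cos(7*t/4))/20) dt + (3*B_t^2*cos(7*t/4)/5) dB_t

Itô's formula for f(t, x): d f(t, B_t) = (f_t + (1/2) f_xx) dt + f_x dB_t. Compute partials of f(t, x) = x^3*cos(7*t/4)/5:
  f_t(t,x)  = -7*x^3*sin(7*t/4)/20
  f_x(t,x)  = 3*x^2*cos(7*t/4)/5
  f_xx(t,x) = 6*x*cos(7*t/4)/5
Assemble drift = f_t + (1/2) f_xx = x*(-7*x^2*sin(7*t/4) + 12*cos(7*t/4))/20 and diffusion = f_x = 3*x^2*cos(7*t/4)/5. Substituting x = B_t:
  d(B_t^3*cos(7*t/4)/5) = (B_t*(-7*B_t^2*sin(7*t/4) + 12*cos(7*t/4))/20) dt + (3*B_t^2*cos(7*t/4)/5) dB_t.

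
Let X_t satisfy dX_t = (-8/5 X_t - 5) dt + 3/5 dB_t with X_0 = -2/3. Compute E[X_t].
E[X_t] = -25/8 + 59*exp(-8*t/5)/24

Taking expectations and using E[dB_t] = 0, the mean m(t) = E[X_t] satisfies the ODE m'(t) = a m(t) + b with m(0) = x_0. With a = -8/5, b = -5, x_0 = -2/3, the solution is
  m(t) = x_0 * exp(a t) + (b/a) * (exp(a t) - 1)
       = (-2/3) * exp((-8/5) t) + ((-5)/(-8/5)) * (exp((-8/5) t) - 1)
       = -25/8 + 59*exp(-8*t/5)/24.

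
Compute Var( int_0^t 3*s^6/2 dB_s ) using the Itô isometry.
Var = 9*t^13/52

The Itô integral of a deterministic integrand f(s) has mean 0 because each increment f(s) * (B_{s+ds} - B_s) has mean 0. By the Itô isometry:
  Var( int_0^t f(s) dB_s ) = E[ (int_0^t f(s) dB_s)^2 ] = int_0^t f(s)^2 ds.
Here f(s) = 3*s^6/2, so f(s)^2 = 9*s^12/4. Integrate:
  int_0^t (9*s^12/4) ds = 9*t^13/52.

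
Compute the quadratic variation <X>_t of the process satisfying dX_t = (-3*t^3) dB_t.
<X>_t = 9*t^7/7

For an Itô process dX_t = a(t) dt + b(t) dB_t, the quadratic variation is <X>_t = int_0^t b(s)^2 ds (the drift term does not contribute). Here b(s) = -3*s^3, so
  b(s)^2 = 9*s^6.
Integrating from 0 to t:
  <X>_t = int_0^t (9*s^6) ds = 9*t^7/7.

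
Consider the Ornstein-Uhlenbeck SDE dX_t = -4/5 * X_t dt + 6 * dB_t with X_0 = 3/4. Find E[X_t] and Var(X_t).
E[X_t] = 3*exp(-4*t/5)/4; Var(X_t) = 45/2 - 45*exp(-8*t/5)/2

The OU SDE dX = -theta X dt + sigma dB admits the integrating factor exp(theta t): d(exp(theta t) X_t) = sigma exp(theta t) dB_t. Integrating from 0 to t:
  X_t = x_0 * exp(-theta t) + sigma * int_0^t exp(-theta (t-s)) dB_s.
The Itô integral has mean 0 and (by the Itô isometry) variance sigma^2 * int_0^t exp(-2 theta (t - s)) ds = sigma^2 * (1 - exp(-2 theta t)) / (2 theta).
With theta = 4/5, sigma = 6, x_0 = 3/4:
  E[X_t] = 3/4 * exp(-4/5 t) = 3*exp(-4*t/5)/4
  Var(X_t) = (6)^2 * (1 - exp(-2*4/5 t)) / (2 * 4/5) = 45/2 - 45*exp(-8*t/5)/2.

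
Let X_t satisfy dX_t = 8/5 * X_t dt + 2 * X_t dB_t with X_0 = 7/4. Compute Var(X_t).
Var(X_t) = 49*(exp(4*t) - 1)*exp(16*t/5)/16

For GBM dX = mu X dt + sigma X dB with X_0 = x_0, apply Itô to Y = log X: dY = (mu - sigma^2/2) dt + sigma dB, so Y_t = log(x_0) + (mu - sigma^2/2) t + sigma B_t and hence X_t = x_0 * exp((mu - sigma^2/2) t + sigma B_t).
With mu = 8/5, sigma = 2, x_0 = 7/4, this gives:
  X_t = 7/4 * exp((-2/5) * t + (2) * B_t).
Since sigma*B_t ~ Normal(0, sigma^2 t), E[exp(sigma*B_t)] = exp(sigma^2 t / 2); so E[X_t] = x_0 * exp((mu - sigma^2/2) t) * exp(sigma^2 t / 2) = x_0 * exp(mu t) = 7*exp(8*t/5)/4.
Var(X_t) = E[X_t^2] - (E[X_t])^2 = x_0^2 * exp(2 mu t) * (exp(sigma^2 t) - 1) = 49*(exp(4*t) - 1)*exp(16*t/5)/16.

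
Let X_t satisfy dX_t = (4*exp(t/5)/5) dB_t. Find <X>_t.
<X>_t = 8*exp(2*t/5)/5 - 8/5

For an Itô process dX_t = a(t) dt + b(t) dB_t, the quadratic variation is <X>_t = int_0^t b(s)^2 ds (the drift term does not contribute). Here b(s) = 4*exp(s/5)/5, so
  b(s)^2 = 16*exp(2*s/5)/25.
Integrating from 0 to t:
  <X>_t = int_0^t (16*exp(2*s/5)/25) ds = 8*exp(2*t/5)/5 - 8/5.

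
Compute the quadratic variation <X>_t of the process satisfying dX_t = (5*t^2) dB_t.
<X>_t = 5*t^5

For an Itô process dX_t = a(t) dt + b(t) dB_t, the quadratic variation is <X>_t = int_0^t b(s)^2 ds (the drift term does not contribute). Here b(s) = 5*s^2, so
  b(s)^2 = 25*s^4.
Integrating from 0 to t:
  <X>_t = int_0^t (25*s^4) ds = 5*t^5.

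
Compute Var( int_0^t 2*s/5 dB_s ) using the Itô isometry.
Var = 4*t^3/75

The Itô integral of a deterministic integrand f(s) has mean 0 because each increment f(s) * (B_{s+ds} - B_s) has mean 0. By the Itô isometry:
  Var( int_0^t f(s) dB_s ) = E[ (int_0^t f(s) dB_s)^2 ] = int_0^t f(s)^2 ds.
Here f(s) = 2*s/5, so f(s)^2 = 4*s^2/25. Integrate:
  int_0^t (4*s^2/25) ds = 4*t^3/75.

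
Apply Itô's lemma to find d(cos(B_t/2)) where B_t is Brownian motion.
d(cos(B_t/2)) = (-cos(B_t/2)/8) dt + (-sin(B_t/2)/2) dB_t

Itô's formula for f(B_t) gives d f(B_t) = f'(B_t) dB_t + (1/2) f''(B_t) dt. Compute derivatives of f(x) = cos(x/2):
  f'(x)  = -sin(x/2)/2
  f''(x) = -cos(x/2)/4
Substitute x = B_t and multiply the f'' term by 1/2:
  drift     = (1/2) * (-cos(x/2)/4) evaluated at B_t = -cos(B_t/2)/8
  diffusion = (-sin(x/2)/2) evaluated at B_t = -sin(B_t/2)/2
Therefore d(cos(B_t/2)) = (-cos(B_t/2)/8) dt + (-sin(B_t/2)/2) dB_t.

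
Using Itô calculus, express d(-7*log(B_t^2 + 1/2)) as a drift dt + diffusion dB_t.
d(-7*log(B_t^2 + 1/2)) = (14*(2*B_t^2 - 1)/(2*B_t^2 + 1)^2) dt + (-28*B_t/(2*B_t^2 + 1)) dB_t

Itô's formula for f(B_t) gives d f(B_t) = f'(B_t) dB_t + (1/2) f''(B_t) dt. Compute derivatives of f(x) = -7*log(x^2 + 1/2):
  f'(x)  = -28*x/(2*x^2 + 1)
  f''(x) = 28*(2*x^2 - 1)/(2*x^2 + 1)^2
Substitute x = B_t and multiply the f'' term by 1/2:
  drift     = (1/2) * (28*(2*x^2 - 1)/(2*x^2 + 1)^2) evaluated at B_t = 14*(2*B_t^2 - 1)/(2*B_t^2 + 1)^2
  diffusion = (-28*x/(2*x^2 + 1)) evaluated at B_t = -28*B_t/(2*B_t^2 + 1)
Therefore d(-7*log(B_t^2 + 1/2)) = (14*(2*B_t^2 - 1)/(2*B_t^2 + 1)^2) dt + (-28*B_t/(2*B_t^2 + 1)) dB_t.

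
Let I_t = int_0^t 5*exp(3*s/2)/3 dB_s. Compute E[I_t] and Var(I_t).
E[I_t] = 0; Var(I_t) = 25*exp(3*t)/27 - 25/27

The Itô integral of a deterministic integrand f(s) has mean 0 because each increment f(s) * (B_{s+ds} - B_s) has mean 0. By the Itô isometry:
  Var( int_0^t f(s) dB_s ) = E[ (int_0^t f(s) dB_s)^2 ] = int_0^t f(s)^2 ds.
Here f(s) = 5*exp(3*s/2)/3, so f(s)^2 = 25*exp(3*s)/9. Integrate:
  int_0^t (25*exp(3*s)/9) ds = 25*exp(3*t)/27 - 25/27.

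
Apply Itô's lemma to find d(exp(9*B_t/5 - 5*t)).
d(exp(9*B_t/5 - 5*t)) = (-169*exp(9*B_t/5 - 5*t)/50) dt + (9*exp(9*B_t/5 - 5*t)/5) dB_t

Itô's formula for f(t, x): d f(t, B_t) = (f_t + (1/2) f_xx) dt + f_x dB_t. Compute partials of f(t, x) = exp(-5*t + 9*x/5):
  f_t(t,x)  = -5*exp(-5*t + 9*x/5)
  f_x(t,x)  = 9*exp(-5*t + 9*x/5)/5
  f_xx(t,x) = 81*exp(-5*t + 9*x/5)/25
Assemble drift = f_t + (1/2) f_xx = -169*exp(-5*t + 9*x/5)/50 and diffusion = f_x = 9*exp(-5*t + 9*x/5)/5. Substituting x = B_t:
  d(exp(9*B_t/5 - 5*t)) = (-169*exp(9*B_t/5 - 5*t)/50) dt + (9*exp(9*B_t/5 - 5*t)/5) dB_t.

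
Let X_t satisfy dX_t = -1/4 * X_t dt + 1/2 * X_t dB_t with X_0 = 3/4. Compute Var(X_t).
Var(X_t) = (9*exp(t/4) - 9)*exp(-t/2)/16

For GBM dX = mu X dt + sigma X dB with X_0 = x_0, apply Itô to Y = log X: dY = (mu - sigma^2/2) dt + sigma dB, so Y_t = log(x_0) + (mu - sigma^2/2) t + sigma B_t and hence X_t = x_0 * exp((mu - sigma^2/2) t + sigma B_t).
With mu = -1/4, sigma = 1/2, x_0 = 3/4, this gives:
  X_t = 3/4 * exp((-3/8) * t + (1/2) * B_t).
Since sigma*B_t ~ Normal(0, sigma^2 t), E[exp(sigma*B_t)] = exp(sigma^2 t / 2); so E[X_t] = x_0 * exp((mu - sigma^2/2) t) * exp(sigma^2 t / 2) = x_0 * exp(mu t) = 3*exp(-t/4)/4.
Var(X_t) = E[X_t^2] - (E[X_t])^2 = x_0^2 * exp(2 mu t) * (exp(sigma^2 t) - 1) = (9*exp(t/4) - 9)*exp(-t/2)/16.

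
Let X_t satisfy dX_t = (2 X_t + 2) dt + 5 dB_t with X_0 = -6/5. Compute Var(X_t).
Var(X_t) = 25*exp(4*t)/4 - 25/4

The variance V(t) = Var(X_t) satisfies V'(t) = 2 a V(t) + c^2 with V(0) = 0 (drift coefficient is linear in X, diffusion is constant). With a = 2, c = 5, the solution is
  V(t) = (c^2 / (2 a)) * (exp(2 a t) - 1)
       = (5^2 / (2*2)) * (exp(4 t) - 1)
       = 25*exp(4*t)/4 - 25/4.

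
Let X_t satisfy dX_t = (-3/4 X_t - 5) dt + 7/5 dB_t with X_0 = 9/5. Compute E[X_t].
E[X_t] = -20/3 + 127*exp(-3*t/4)/15

Taking expectations and using E[dB_t] = 0, the mean m(t) = E[X_t] satisfies the ODE m'(t) = a m(t) + b with m(0) = x_0. With a = -3/4, b = -5, x_0 = 9/5, the solution is
  m(t) = x_0 * exp(a t) + (b/a) * (exp(a t) - 1)
       = (9/5) * exp((-3/4) t) + ((-5)/(-3/4)) * (exp((-3/4) t) - 1)
       = -20/3 + 127*exp(-3*t/4)/15.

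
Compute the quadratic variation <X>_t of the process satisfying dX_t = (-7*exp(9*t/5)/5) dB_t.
<X>_t = 49*exp(18*t/5)/90 - 49/90

For an Itô process dX_t = a(t) dt + b(t) dB_t, the quadratic variation is <X>_t = int_0^t b(s)^2 ds (the drift term does not contribute). Here b(s) = -7*exp(9*s/5)/5, so
  b(s)^2 = 49*exp(18*s/5)/25.
Integrating from 0 to t:
  <X>_t = int_0^t (49*exp(18*s/5)/25) ds = 49*exp(18*t/5)/90 - 49/90.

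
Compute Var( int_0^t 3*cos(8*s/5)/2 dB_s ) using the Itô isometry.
Var = 9*t/8 + 45*sin(8*t/5)*cos(8*t/5)/64

The Itô integral of a deterministic integrand f(s) has mean 0 because each increment f(s) * (B_{s+ds} - B_s) has mean 0. By the Itô isometry:
  Var( int_0^t f(s) dB_s ) = E[ (int_0^t f(s) dB_s)^2 ] = int_0^t f(s)^2 ds.
Here f(s) = 3*cos(8*s/5)/2, so f(s)^2 = 9*cos(8*s/5)^2/4. Integrate:
  int_0^t (9*cos(8*s/5)^2/4) ds = 9*t/8 + 45*sin(8*t/5)*cos(8*t/5)/64.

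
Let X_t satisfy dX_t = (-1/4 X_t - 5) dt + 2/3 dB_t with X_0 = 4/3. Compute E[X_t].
E[X_t] = -20 + 64*exp(-t/4)/3

Taking expectations and using E[dB_t] = 0, the mean m(t) = E[X_t] satisfies the ODE m'(t) = a m(t) + b with m(0) = x_0. With a = -1/4, b = -5, x_0 = 4/3, the solution is
  m(t) = x_0 * exp(a t) + (b/a) * (exp(a t) - 1)
       = (4/3) * exp((-1/4) t) + ((-5)/(-1/4)) * (exp((-1/4) t) - 1)
       = -20 + 64*exp(-t/4)/3.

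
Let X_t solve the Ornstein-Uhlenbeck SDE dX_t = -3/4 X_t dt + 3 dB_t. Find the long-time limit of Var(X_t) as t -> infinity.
lim Var(X_t) = 6

The OU SDE dX = -theta X dt + sigma dB admits the integrating factor exp(theta t): d(exp(theta t) X_t) = sigma exp(theta t) dB_t. Integrating from 0 to t gives X_t = x_0 * exp(-theta t) + sigma * int_0^t exp(-theta (t-s)) dB_s for any initial x_0. The Itô integral has variance (by the Itô isometry) sigma^2 * int_0^t exp(-2 theta (t - s)) ds = sigma^2 * (1 - exp(-2 theta t)) / (2 theta), independent of x_0.
With theta = 3/4, sigma = 3:
  Var(X_t) = (3)^2 * (1 - exp(-2*3/4 t)) / (2 * 3/4) = 6 - 6*exp(-3*t/2).
As t -> infinity, exp(-2*3/4 t) -> 0, so the stationary variance is sigma^2 / (2 theta) = 6.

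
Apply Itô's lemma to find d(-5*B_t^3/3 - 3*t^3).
d(-5*B_t^3/3 - 3*t^3) = (-5*B_t - 9*t^2) dt + (-5*B_t^2) dB_t

Itô's formula for f(t, x): d f(t, B_t) = (f_t + (1/2) f_xx) dt + f_x dB_t. Compute partials of f(t, x) = -3*t^3 - 5*x^3/3:
  f_t(t,x)  = -9*t^2
  f_x(t,x)  = -5*x^2
  f_xx(t,x) = -10*x
Assemble drift = f_t + (1/2) f_xx = -9*t^2 - 5*x and diffusion = f_x = -5*x^2. Substituting x = B_t:
  d(-5*B_t^3/3 - 3*t^3) = (-5*B_t - 9*t^2) dt + (-5*B_t^2) dB_t.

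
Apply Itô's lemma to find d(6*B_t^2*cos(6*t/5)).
d(6*B_t^2*cos(6*t/5)) = (-36*B_t^2*sin(6*t/5)/5 + 6*cos(6*t/5)) dt + (12*B_t*cos(6*t/5)) dB_t

Itô's formula for f(t, x): d f(t, B_t) = (f_t + (1/2) f_xx) dt + f_x dB_t. Compute partials of f(t, x) = 6*x^2*cos(6*t/5):
  f_t(t,x)  = -36*x^2*sin(6*t/5)/5
  f_x(t,x)  = 12*x*cos(6*t/5)
  f_xx(t,x) = 12*cos(6*t/5)
Assemble drift = f_t + (1/2) f_xx = -36*x^2*sin(6*t/5)/5 + 6*cos(6*t/5) and diffusion = f_x = 12*x*cos(6*t/5). Substituting x = B_t:
  d(6*B_t^2*cos(6*t/5)) = (-36*B_t^2*sin(6*t/5)/5 + 6*cos(6*t/5)) dt + (12*B_t*cos(6*t/5)) dB_t.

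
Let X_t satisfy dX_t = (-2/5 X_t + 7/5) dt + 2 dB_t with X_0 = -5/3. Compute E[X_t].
E[X_t] = 7/2 - 31*exp(-2*t/5)/6

Taking expectations and using E[dB_t] = 0, the mean m(t) = E[X_t] satisfies the ODE m'(t) = a m(t) + b with m(0) = x_0. With a = -2/5, b = 7/5, x_0 = -5/3, the solution is
  m(t) = x_0 * exp(a t) + (b/a) * (exp(a t) - 1)
       = (-5/3) * exp((-2/5) t) + ((7/5)/(-2/5)) * (exp((-2/5) t) - 1)
       = 7/2 - 31*exp(-2*t/5)/6.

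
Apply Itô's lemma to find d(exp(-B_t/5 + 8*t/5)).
d(exp(-B_t/5 + 8*t/5)) = (81*exp(-B_t/5 + 8*t/5)/50) dt + (-exp(-B_t/5 + 8*t/5)/5) dB_t

Itô's formula for f(t, x): d f(t, B_t) = (f_t + (1/2) f_xx) dt + f_x dB_t. Compute partials of f(t, x) = exp(8*t/5 - x/5):
  f_t(t,x)  = 8*exp(8*t/5 - x/5)/5
  f_x(t,x)  = -exp(8*t/5 - x/5)/5
  f_xx(t,x) = exp(8*t/5 - x/5)/25
Assemble drift = f_t + (1/2) f_xx = 81*exp(8*t/5 - x/5)/50 and diffusion = f_x = -exp(8*t/5 - x/5)/5. Substituting x = B_t:
  d(exp(-B_t/5 + 8*t/5)) = (81*exp(-B_t/5 + 8*t/5)/50) dt + (-exp(-B_t/5 + 8*t/5)/5) dB_t.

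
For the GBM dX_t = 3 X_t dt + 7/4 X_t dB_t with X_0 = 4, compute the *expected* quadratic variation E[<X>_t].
E[<X>_t] = 784*exp(145*t/16)/145 - 784/145

<X>_t = int_0^t ((7/4) * X_s)^2 ds. Taking expectation inside the integral: E[<X>_t] = (7/4)^2 * int_0^t E[X_s^2] ds. For GBM, E[X_s^2] = x_0^2 * exp((2 mu + sigma^2) s). Integrating:
  E[<X>_t] = (7/4)^2 * 4^2 * (exp((2*3 + (7/4)^2) t) - 1) / (2*3 + (7/4)^2)
           = (7/4)^2 * 4^2 * (exp((145/16) t) - 1) / (145/16) = 784*exp(145*t/16)/145 - 784/145.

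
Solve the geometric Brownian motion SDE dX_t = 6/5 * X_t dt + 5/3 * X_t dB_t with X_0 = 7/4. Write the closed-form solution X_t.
X_t = 7/4 * exp((-17/90) * t + (5/3) * B_t)

For GBM dX = mu X dt + sigma X dB with X_0 = x_0, apply Itô to Y = log X: dY = (mu - sigma^2/2) dt + sigma dB, so Y_t = log(x_0) + (mu - sigma^2/2) t + sigma B_t and hence X_t = x_0 * exp((mu - sigma^2/2) t + sigma B_t).
With mu = 6/5, sigma = 5/3, x_0 = 7/4, this gives:
  X_t = 7/4 * exp((-17/90) * t + (5/3) * B_t).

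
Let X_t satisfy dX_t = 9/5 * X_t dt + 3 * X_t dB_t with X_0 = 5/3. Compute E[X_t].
E[X_t] = 5*exp(9*t/5)/3

For GBM dX = mu X dt + sigma X dB with X_0 = x_0, apply Itô to Y = log X: dY = (mu - sigma^2/2) dt + sigma dB, so Y_t = log(x_0) + (mu - sigma^2/2) t + sigma B_t and hence X_t = x_0 * exp((mu - sigma^2/2) t + sigma B_t).
With mu = 9/5, sigma = 3, x_0 = 5/3, this gives:
  X_t = 5/3 * exp((-27/10) * t + (3) * B_t).
Since sigma*B_t ~ Normal(0, sigma^2 t), E[exp(sigma*B_t)] = exp(sigma^2 t / 2); so E[X_t] = x_0 * exp((mu - sigma^2/2) t) * exp(sigma^2 t / 2) = x_0 * exp(mu t) = 5*exp(9*t/5)/3.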